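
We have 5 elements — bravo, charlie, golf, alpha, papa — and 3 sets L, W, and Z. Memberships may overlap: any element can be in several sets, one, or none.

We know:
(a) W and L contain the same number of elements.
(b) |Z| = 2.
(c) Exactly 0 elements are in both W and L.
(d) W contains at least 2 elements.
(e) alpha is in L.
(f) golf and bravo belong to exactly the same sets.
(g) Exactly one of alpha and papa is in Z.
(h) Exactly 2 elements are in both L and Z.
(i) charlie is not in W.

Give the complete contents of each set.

L = {alpha, charlie}; W = {bravo, golf}; Z = {alpha, charlie}

From (e): alpha ∈ L.
From (i): charlie ∉ W.
Suppose bravo ∈ L: no assignment then satisfies all the clues, so bravo ∉ L.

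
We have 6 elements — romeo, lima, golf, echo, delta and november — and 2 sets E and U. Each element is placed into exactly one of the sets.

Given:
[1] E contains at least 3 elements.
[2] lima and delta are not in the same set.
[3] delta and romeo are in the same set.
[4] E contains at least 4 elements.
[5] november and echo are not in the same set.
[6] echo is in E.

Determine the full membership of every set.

E = {delta, echo, golf, romeo}; U = {lima, november}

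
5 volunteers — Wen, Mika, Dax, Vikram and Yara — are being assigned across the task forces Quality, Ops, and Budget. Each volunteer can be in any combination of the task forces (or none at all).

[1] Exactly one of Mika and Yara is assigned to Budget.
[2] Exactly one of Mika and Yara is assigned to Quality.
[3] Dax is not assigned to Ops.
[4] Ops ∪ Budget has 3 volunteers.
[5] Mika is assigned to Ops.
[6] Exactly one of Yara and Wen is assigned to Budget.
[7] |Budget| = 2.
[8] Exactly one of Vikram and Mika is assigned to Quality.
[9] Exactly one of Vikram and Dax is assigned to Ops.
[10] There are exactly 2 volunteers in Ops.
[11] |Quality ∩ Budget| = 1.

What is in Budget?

Budget = {Mika, Wen}

From (3): Dax ∉ Ops.
From (5): Mika ∈ Ops.
(9) (exactly one): Vikram ∈ Ops.
(10): Ops already has 2, so the rest are out.
Suppose Wen ∉ Budget: no assignment then satisfies all the clues, so Wen ∈ Budget.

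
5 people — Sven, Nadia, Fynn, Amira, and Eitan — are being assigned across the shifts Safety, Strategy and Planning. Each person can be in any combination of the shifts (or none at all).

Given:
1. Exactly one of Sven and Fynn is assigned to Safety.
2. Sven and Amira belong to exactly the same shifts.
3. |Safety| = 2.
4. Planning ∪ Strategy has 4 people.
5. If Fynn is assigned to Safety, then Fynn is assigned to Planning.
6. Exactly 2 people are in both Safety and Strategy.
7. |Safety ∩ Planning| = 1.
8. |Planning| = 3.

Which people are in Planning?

Planning = {Amira, Fynn, Sven}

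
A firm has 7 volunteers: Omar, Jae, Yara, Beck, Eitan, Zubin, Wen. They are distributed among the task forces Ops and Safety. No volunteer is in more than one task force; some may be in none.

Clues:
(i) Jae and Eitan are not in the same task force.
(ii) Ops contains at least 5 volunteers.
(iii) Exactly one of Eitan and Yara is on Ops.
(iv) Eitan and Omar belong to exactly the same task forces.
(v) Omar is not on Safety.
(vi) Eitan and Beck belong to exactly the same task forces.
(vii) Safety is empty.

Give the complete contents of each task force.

Ops = {Beck, Eitan, Omar, Wen, Zubin}; Safety = {}

From (v): Omar ∉ Safety.
(iv): Eitan matches Omar: Eitan ∉ Safety.
(vi): Beck matches Eitan: Beck ∉ Safety.
(vii): Safety already has 0, so the rest are out.
Suppose Omar ∉ Ops: no assignment then satisfies all the clues, so Omar ∈ Ops.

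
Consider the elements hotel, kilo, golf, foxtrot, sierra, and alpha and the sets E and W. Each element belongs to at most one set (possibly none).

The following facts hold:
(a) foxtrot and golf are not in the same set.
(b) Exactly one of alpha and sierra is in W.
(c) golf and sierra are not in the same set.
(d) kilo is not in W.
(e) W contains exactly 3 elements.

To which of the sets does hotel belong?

hotel: W

From (d): kilo ∉ W.
Suppose hotel ∈ E: no assignment then satisfies all the clues, so hotel ∉ E.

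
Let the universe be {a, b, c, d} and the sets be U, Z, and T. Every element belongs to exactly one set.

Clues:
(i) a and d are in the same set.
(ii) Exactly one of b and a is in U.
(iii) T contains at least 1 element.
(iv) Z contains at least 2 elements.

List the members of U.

U = {b}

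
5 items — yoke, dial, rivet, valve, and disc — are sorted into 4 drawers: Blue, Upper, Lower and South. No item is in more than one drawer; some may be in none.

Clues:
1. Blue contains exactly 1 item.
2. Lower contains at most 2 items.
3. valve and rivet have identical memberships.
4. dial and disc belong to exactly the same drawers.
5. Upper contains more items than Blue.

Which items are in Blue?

Blue = {yoke}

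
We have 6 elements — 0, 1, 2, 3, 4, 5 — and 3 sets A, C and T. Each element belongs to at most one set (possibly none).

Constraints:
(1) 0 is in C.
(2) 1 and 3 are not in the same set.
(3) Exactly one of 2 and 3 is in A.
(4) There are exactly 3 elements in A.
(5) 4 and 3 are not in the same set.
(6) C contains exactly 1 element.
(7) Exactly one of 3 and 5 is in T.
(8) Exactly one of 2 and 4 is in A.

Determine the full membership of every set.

A = {1, 2, 5}; C = {0}; T = {3}

From (1): 0 ∈ C.
(6): C already has 1, so the rest are out.
Suppose 1 ∉ A: no assignment then satisfies all the clues, so 1 ∈ A.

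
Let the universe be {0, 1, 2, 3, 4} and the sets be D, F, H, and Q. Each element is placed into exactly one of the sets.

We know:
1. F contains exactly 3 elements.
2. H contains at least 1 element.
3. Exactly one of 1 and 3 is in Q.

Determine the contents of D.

D = {}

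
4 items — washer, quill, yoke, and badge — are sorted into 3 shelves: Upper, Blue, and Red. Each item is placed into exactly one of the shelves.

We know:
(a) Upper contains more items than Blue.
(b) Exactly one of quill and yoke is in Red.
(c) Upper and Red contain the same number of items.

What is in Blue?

Blue = {}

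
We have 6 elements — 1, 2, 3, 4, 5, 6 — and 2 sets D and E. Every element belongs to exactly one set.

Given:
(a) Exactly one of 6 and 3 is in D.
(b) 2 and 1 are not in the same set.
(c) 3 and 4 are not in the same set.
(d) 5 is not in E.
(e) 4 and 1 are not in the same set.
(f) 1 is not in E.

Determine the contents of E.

E = {2, 4, 6}

From (d): 5 ∉ E.
From (f): 1 ∉ E.
Only one set left: 1 ∈ D.
Only one set left: 5 ∈ D.
(b): 2 ∉ D.
(e): 4 ∉ D.
Only one set left: 2 ∈ E.
Only one set left: 4 ∈ E.
(c): 3 ∉ E.
Only one set left: 3 ∈ D.
(a) (exactly one): 6 ∉ D.
Only one set left: 6 ∈ E.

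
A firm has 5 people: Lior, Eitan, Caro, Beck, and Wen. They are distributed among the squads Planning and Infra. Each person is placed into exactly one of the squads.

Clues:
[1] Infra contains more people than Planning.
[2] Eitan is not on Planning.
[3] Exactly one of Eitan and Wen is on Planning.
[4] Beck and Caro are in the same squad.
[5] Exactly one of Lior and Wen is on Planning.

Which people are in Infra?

Infra = {Beck, Caro, Eitan, Lior}

From (2): Eitan ∉ Planning.
(3) (exactly one): Wen ∈ Planning.
(5) (exactly one): Lior ∉ Planning.
Only one squad left: Lior ∈ Infra.
Only one squad left: Eitan ∈ Infra.
Suppose Caro ∉ Infra: no assignment then satisfies all the clues, so Caro ∈ Infra.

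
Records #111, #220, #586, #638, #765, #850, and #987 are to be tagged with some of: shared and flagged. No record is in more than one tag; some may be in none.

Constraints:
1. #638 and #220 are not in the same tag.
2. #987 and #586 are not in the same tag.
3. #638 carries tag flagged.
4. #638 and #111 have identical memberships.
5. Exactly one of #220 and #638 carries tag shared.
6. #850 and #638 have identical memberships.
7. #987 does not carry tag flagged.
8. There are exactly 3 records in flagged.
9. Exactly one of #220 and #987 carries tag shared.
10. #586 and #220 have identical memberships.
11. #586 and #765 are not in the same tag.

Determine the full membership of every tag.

From (3): #638 ∈ flagged.
From (7): #987 ∉ flagged.
(1): #220 ∉ flagged.
(4): #111 matches #638: #111 ∉ shared.
(4): #111 matches #638: #111 ∈ flagged.
(5) (exactly one): #220 ∈ shared.
(6): #850 matches #638: #850 ∉ shared.
(6): #850 matches #638: #850 ∈ flagged.
(8): flagged already has 3, so the rest are out.
(9) (exactly one): #987 ∉ shared.
(10): #586 matches #220: #586 ∈ shared.
(11): #765 ∉ shared.

shared = {#220, #586}; flagged = {#111, #638, #850}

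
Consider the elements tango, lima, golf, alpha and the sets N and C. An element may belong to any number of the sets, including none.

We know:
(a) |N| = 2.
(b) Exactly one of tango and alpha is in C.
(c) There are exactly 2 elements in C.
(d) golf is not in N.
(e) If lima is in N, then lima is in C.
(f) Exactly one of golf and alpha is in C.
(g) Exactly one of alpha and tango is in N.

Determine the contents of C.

C = {alpha, lima}

From (d): golf ∉ N.
Suppose tango ∈ C: no assignment then satisfies all the clues, so tango ∉ C.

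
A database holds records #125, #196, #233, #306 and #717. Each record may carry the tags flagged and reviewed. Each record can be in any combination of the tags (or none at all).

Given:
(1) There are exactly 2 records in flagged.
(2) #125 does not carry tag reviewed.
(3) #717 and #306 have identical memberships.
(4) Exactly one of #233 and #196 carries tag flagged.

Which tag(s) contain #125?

From (2): #125 ∉ reviewed.
Suppose #125 ∉ flagged: no assignment then satisfies all the clues, so #125 ∈ flagged.

#125: flagged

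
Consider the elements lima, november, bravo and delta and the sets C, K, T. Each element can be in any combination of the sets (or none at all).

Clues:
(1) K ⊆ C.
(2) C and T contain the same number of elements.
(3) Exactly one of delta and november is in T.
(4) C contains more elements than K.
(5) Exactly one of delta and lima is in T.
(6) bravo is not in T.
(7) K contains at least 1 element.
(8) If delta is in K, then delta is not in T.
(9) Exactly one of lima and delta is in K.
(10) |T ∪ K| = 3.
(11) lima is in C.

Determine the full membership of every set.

C = {delta, lima}; K = {delta}; T = {lima, november}

From (6): bravo ∉ T.
From (11): lima ∈ C.
Suppose lima ∈ K: no assignment then satisfies all the clues, so lima ∉ K.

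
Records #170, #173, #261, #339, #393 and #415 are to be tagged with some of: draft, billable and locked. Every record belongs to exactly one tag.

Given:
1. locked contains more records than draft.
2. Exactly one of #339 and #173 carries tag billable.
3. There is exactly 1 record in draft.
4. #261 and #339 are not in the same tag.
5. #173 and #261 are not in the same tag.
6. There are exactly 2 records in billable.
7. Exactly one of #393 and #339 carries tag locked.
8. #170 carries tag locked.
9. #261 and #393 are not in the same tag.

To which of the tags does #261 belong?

#261: draft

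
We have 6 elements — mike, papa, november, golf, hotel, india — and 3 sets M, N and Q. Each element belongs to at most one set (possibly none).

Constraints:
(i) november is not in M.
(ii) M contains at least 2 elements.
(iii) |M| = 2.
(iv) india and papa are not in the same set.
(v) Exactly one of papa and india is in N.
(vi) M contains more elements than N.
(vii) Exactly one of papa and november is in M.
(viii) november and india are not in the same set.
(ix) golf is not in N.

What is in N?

N = {india}

From (i): november ∉ M.
From (ix): golf ∉ N.
(vii) (exactly one): papa ∈ M.
(iv): india ∉ M.
(v) (exactly one): india ∈ N.
(viii): november ∉ N.
Suppose mike ∈ N: no assignment then satisfies all the clues, so mike ∉ N.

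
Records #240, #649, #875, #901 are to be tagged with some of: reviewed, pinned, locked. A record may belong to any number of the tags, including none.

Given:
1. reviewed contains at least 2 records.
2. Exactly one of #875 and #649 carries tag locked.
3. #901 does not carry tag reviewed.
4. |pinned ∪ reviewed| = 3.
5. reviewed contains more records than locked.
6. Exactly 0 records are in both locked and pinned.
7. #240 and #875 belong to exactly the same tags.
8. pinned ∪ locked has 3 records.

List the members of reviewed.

reviewed = {#240, #649, #875}

From (3): #901 ∉ reviewed.
Suppose #240 ∉ reviewed: no assignment then satisfies all the clues, so #240 ∈ reviewed.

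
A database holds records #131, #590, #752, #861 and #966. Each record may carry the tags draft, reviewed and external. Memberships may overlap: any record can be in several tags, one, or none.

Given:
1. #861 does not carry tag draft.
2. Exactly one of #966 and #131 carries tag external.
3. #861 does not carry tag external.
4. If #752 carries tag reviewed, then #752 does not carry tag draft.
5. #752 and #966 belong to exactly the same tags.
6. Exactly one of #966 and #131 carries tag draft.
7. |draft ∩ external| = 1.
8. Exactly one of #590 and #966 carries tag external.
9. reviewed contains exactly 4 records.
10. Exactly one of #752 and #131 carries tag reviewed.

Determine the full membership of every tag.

draft = {#131}; reviewed = {#590, #752, #861, #966}; external = {#131, #590}

From (1): #861 ∉ draft.
From (3): #861 ∉ external.
Suppose #131 ∉ draft: no assignment then satisfies all the clues, so #131 ∈ draft.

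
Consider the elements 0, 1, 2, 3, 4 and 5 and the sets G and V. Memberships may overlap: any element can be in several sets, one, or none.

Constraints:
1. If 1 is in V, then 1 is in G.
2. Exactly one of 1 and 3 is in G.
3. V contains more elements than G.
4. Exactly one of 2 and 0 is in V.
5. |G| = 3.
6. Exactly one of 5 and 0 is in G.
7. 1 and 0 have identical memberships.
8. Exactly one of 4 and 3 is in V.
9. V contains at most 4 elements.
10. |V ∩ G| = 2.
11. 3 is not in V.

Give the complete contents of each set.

G = {0, 1, 2}; V = {0, 1, 4, 5}

From (11): 3 ∉ V.
(8) (exactly one): 4 ∈ V.
Suppose 0 ∉ G: no assignment then satisfies all the clues, so 0 ∈ G.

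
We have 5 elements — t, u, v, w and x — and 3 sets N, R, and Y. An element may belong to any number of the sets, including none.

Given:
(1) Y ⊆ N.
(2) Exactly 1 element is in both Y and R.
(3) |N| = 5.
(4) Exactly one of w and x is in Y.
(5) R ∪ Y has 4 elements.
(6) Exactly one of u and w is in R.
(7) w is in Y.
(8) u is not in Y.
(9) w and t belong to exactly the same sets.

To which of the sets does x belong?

x: N

From (7): w ∈ Y.
From (8): u ∉ Y.
(1) with w ∈ Y: w ∈ N.
(3): only 5 candidates remain for N, so all are in.
(4) (exactly one): x ∉ Y.
(9): t matches w: t ∈ Y.
Suppose x ∈ R: no assignment then satisfies all the clues, so x ∉ R.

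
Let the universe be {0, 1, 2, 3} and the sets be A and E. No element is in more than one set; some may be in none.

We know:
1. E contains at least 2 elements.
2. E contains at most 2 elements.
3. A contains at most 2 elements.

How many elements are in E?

2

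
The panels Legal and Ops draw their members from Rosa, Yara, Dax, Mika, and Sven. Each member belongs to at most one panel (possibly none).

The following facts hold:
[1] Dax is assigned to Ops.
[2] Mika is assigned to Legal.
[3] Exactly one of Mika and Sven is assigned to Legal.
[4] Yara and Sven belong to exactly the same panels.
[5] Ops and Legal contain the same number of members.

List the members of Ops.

Ops = {Dax}

From (1): Dax ∈ Ops.
From (2): Mika ∈ Legal.
(3) (exactly one): Sven ∉ Legal.
(4): Yara matches Sven: Yara ∉ Legal.
Suppose Rosa ∈ Ops: no assignment then satisfies all the clues, so Rosa ∉ Ops.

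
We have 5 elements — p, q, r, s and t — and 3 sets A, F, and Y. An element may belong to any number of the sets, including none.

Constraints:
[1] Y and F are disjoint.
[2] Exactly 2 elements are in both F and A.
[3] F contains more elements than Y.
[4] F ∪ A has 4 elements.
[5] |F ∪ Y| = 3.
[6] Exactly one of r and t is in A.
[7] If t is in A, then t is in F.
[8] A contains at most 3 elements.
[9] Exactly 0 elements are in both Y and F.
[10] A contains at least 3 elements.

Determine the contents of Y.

Y = {}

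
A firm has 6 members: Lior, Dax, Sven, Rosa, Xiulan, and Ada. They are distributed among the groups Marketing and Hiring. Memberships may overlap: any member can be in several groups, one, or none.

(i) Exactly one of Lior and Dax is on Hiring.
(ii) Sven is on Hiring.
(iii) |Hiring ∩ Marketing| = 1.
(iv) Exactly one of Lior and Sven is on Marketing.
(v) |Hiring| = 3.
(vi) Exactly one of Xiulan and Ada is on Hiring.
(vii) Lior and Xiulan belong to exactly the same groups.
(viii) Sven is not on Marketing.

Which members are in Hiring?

Hiring = {Ada, Dax, Sven}

From (ii): Sven ∈ Hiring.
From (viii): Sven ∉ Marketing.
(iv) (exactly one): Lior ∈ Marketing.
(vii): Xiulan matches Lior: Xiulan ∈ Marketing.
Suppose Lior ∈ Hiring: no assignment then satisfies all the clues, so Lior ∉ Hiring.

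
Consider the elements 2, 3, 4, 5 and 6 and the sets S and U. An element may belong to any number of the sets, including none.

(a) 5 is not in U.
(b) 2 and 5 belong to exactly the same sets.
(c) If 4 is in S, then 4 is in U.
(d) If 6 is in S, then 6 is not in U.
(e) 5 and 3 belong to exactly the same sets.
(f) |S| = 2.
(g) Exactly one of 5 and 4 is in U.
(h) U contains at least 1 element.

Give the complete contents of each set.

S = {4, 6}; U = {4}

From (a): 5 ∉ U.
(b): 2 matches 5: 2 ∉ U.
(e): 3 matches 5: 3 ∉ U.
(g) (exactly one): 4 ∈ U.
Suppose 2 ∈ S: no assignment then satisfies all the clues, so 2 ∉ S.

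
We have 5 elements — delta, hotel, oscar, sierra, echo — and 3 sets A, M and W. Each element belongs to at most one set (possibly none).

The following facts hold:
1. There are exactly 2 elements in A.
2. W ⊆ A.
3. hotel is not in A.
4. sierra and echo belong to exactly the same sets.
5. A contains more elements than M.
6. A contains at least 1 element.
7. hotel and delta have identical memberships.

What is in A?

A = {echo, sierra}

From (3): hotel ∉ A.
(2) contrapositive: hotel ∉ W.
(7): delta matches hotel: delta ∉ A.
(7): delta matches hotel: delta ∉ W.
Suppose oscar ∈ A: no assignment then satisfies all the clues, so oscar ∉ A.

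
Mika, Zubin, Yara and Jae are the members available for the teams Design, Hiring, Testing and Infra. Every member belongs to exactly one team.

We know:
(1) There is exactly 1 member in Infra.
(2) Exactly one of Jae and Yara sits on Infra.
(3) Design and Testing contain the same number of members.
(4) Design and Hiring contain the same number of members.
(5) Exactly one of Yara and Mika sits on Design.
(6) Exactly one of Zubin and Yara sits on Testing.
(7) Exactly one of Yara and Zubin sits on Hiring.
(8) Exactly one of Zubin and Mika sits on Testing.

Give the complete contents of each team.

Design = {Mika}; Hiring = {Yara}; Testing = {Zubin}; Infra = {Jae}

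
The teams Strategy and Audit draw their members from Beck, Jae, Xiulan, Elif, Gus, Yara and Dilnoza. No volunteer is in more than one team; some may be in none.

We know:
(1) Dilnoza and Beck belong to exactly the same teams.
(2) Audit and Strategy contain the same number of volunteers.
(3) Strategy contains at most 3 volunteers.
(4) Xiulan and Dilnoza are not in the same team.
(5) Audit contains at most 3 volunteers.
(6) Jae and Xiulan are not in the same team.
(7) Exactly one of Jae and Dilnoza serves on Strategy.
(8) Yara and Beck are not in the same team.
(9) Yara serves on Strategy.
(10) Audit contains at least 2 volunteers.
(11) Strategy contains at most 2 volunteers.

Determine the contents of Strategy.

From (9): Yara ∈ Strategy.
(8): Beck ∉ Strategy.
(1): Dilnoza matches Beck: Dilnoza ∉ Strategy.
(7) (exactly one): Jae ∈ Strategy.
(11): Strategy already has 2, so the rest are out.

Strategy = {Jae, Yara}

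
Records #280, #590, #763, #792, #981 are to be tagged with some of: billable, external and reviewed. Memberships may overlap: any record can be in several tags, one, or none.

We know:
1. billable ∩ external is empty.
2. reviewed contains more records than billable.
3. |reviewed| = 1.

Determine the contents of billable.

billable = {}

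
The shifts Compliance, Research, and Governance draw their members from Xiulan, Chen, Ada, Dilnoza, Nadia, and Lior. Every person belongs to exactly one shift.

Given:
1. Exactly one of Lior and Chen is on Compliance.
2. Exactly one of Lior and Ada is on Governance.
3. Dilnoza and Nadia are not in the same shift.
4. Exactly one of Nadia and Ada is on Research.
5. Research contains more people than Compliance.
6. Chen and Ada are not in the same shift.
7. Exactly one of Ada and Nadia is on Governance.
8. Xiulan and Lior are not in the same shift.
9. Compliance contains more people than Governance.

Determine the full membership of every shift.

Compliance = {Dilnoza, Lior}; Research = {Chen, Nadia, Xiulan}; Governance = {Ada}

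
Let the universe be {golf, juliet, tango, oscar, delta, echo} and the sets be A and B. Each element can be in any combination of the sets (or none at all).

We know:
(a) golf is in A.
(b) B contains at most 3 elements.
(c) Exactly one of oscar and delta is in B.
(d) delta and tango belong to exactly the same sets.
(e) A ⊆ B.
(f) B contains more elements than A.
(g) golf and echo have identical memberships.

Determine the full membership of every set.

From (a): golf ∈ A.
(e) with golf ∈ A: golf ∈ B.
(g): echo matches golf: echo ∈ A.
(g): echo matches golf: echo ∈ B.
Suppose juliet ∈ A: no assignment then satisfies all the clues, so juliet ∉ A.

A = {echo, golf}; B = {echo, golf, oscar}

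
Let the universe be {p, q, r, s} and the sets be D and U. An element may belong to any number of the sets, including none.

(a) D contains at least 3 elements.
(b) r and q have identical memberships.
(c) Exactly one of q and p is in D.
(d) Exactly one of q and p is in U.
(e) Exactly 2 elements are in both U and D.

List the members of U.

U = {q, r}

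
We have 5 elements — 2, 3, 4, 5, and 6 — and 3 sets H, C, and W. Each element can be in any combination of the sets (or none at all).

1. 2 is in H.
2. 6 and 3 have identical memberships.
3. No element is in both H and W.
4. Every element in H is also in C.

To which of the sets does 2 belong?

2: C, H

From (1): 2 ∈ H.
(3) (disjoint): 2 ∉ W.
(4) with 2 ∈ H: 2 ∈ C.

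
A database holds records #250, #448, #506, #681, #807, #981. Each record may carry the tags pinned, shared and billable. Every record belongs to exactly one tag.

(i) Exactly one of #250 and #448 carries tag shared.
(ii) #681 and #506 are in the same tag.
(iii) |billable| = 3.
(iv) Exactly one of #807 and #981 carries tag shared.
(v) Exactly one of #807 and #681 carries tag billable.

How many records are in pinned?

1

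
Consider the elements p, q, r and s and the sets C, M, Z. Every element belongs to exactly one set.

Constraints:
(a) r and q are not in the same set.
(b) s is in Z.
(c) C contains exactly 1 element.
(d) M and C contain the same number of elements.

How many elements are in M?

1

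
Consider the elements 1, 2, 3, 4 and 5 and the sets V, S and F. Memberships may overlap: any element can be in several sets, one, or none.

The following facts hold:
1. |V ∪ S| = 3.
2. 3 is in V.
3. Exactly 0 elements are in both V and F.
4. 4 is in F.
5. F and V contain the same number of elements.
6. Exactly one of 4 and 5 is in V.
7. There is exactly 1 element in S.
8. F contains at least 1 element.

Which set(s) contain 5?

5: V

From (2): 3 ∈ V.
From (4): 4 ∈ F.
Suppose 5 ∉ V: no assignment then satisfies all the clues, so 5 ∈ V.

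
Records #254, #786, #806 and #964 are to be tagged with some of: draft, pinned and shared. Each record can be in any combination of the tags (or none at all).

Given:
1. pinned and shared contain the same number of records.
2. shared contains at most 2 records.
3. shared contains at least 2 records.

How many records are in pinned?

2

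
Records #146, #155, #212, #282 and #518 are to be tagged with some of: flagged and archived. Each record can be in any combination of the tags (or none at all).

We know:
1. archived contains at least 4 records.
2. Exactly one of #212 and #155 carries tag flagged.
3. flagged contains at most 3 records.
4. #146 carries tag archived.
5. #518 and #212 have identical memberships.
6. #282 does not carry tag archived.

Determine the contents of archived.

From (4): #146 ∈ archived.
From (6): #282 ∉ archived.
(1): only 4 candidates remain for archived, so all are in.

archived = {#146, #155, #212, #518}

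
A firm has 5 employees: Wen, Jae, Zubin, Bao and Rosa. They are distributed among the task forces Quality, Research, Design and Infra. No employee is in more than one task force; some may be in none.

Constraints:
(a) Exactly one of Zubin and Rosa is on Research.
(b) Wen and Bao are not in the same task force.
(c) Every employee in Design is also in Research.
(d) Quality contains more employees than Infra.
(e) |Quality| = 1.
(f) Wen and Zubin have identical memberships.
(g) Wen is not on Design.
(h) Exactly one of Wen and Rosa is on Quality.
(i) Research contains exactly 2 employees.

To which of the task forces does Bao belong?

From (g): Wen ∉ Design.
(f): Zubin matches Wen: Zubin ∉ Design.
Suppose Bao ∈ Quality: no assignment then satisfies all the clues, so Bao ∉ Quality.

Bao: none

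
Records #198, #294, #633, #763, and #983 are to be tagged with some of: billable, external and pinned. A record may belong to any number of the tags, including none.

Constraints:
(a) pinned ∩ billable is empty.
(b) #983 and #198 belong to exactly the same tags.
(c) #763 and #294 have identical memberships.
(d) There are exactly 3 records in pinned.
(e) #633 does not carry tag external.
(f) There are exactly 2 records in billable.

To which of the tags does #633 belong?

From (e): #633 ∉ external.
Suppose #633 ∈ billable: no assignment then satisfies all the clues, so #633 ∉ billable.

#633: pinned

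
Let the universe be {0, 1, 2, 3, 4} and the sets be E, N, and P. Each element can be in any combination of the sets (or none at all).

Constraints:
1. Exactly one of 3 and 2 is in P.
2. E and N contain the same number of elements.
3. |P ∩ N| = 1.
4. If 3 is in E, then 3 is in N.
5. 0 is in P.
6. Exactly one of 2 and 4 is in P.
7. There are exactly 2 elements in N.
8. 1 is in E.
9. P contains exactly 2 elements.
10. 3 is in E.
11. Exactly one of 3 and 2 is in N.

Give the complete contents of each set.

E = {1, 3}; N = {0, 3}; P = {0, 2}

From (5): 0 ∈ P.
From (8): 1 ∈ E.
From (10): 3 ∈ E.
(4): 3 ∈ N.
(11) (exactly one): 2 ∉ N.
Suppose 0 ∈ E: no assignment then satisfies all the clues, so 0 ∉ E.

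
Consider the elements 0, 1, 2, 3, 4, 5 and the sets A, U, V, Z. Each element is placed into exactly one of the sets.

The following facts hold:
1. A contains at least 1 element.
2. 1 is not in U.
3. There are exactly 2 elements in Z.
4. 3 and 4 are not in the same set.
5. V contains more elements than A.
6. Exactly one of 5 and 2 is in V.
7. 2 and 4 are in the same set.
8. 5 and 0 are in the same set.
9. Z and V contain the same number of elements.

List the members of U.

U = {3}

From (2): 1 ∉ U.
Suppose 0 ∈ U: no assignment then satisfies all the clues, so 0 ∉ U.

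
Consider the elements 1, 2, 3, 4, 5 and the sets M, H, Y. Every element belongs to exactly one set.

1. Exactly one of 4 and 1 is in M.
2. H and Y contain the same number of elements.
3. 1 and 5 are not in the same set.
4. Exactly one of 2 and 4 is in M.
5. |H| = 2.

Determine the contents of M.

M = {4}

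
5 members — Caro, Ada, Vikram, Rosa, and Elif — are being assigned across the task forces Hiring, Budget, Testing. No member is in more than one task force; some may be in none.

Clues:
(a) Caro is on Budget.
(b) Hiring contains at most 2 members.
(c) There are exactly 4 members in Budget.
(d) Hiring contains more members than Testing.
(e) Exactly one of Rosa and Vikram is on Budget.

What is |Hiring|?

From (a): Caro ∈ Budget.
Suppose Ada ∈ Hiring: no assignment then satisfies all the clues, so Ada ∉ Hiring.

1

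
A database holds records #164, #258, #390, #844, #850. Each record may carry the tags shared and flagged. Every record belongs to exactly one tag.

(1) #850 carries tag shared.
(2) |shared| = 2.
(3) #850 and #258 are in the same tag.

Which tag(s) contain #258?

From (1): #850 ∈ shared.
(3): #258 matches #850: #258 ∈ shared.
(2): shared already has 2, so the rest are out.
Only one tag left: #164 ∈ flagged.
Only one tag left: #390 ∈ flagged.
Only one tag left: #844 ∈ flagged.

#258: shared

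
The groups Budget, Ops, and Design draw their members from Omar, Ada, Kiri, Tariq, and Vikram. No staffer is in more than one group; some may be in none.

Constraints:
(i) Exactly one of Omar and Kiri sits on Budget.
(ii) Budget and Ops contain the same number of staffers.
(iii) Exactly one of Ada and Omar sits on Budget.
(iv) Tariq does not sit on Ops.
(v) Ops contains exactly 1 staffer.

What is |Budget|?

From (iv): Tariq ∉ Ops.
Suppose Omar ∉ Budget: no assignment then satisfies all the clues, so Omar ∈ Budget.

1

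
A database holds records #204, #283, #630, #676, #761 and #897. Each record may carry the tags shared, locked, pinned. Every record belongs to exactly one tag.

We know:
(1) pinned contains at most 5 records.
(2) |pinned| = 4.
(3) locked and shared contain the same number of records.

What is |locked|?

1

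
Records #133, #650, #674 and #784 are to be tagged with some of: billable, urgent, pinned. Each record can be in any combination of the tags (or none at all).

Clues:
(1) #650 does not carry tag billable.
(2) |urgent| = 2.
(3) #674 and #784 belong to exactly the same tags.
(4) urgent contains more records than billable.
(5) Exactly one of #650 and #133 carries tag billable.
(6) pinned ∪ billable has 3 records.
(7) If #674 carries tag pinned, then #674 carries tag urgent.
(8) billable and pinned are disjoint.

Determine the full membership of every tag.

billable = {#133}; urgent = {#674, #784}; pinned = {#674, #784}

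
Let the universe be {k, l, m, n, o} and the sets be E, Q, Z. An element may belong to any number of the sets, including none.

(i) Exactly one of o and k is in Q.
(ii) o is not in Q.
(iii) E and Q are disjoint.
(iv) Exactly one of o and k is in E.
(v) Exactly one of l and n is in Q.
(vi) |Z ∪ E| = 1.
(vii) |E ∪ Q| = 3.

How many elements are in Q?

2

From (ii): o ∉ Q.
(i) (exactly one): k ∈ Q.
(iii) (disjoint): k ∉ E.
(iv) (exactly one): o ∈ E.
Suppose k ∈ Z: no assignment then satisfies all the clues, so k ∉ Z.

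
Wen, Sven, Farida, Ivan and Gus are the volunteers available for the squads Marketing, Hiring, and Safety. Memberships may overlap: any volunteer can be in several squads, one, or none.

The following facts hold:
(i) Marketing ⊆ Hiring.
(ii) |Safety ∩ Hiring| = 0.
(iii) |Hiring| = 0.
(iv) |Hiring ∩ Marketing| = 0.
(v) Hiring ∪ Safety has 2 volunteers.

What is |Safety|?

2

(iii): Hiring already has 0, so the rest are out.
(i) contrapositive: Wen ∉ Marketing.
(i) contrapositive: Sven ∉ Marketing.
(i) contrapositive: Farida ∉ Marketing.
(i) contrapositive: Ivan ∉ Marketing.
(i) contrapositive: Gus ∉ Marketing.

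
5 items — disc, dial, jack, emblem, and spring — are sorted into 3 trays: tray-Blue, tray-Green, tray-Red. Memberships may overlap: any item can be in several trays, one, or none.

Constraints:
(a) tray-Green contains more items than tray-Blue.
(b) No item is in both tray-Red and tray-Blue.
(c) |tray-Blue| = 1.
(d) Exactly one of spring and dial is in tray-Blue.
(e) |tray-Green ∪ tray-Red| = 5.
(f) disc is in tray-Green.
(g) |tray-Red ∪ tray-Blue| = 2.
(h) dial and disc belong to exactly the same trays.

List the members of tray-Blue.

tray-Blue = {spring}

From (f): disc ∈ tray-Green.
(h): dial matches disc: dial ∈ tray-Green.
Suppose disc ∈ tray-Blue: no assignment then satisfies all the clues, so disc ∉ tray-Blue.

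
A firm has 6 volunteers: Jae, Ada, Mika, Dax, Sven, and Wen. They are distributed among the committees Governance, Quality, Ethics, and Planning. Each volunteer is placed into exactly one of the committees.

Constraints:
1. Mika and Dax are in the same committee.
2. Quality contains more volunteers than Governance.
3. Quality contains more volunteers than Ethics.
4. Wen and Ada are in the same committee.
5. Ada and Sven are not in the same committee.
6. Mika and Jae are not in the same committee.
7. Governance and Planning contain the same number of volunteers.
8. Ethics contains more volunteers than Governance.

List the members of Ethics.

Ethics = {Jae, Sven}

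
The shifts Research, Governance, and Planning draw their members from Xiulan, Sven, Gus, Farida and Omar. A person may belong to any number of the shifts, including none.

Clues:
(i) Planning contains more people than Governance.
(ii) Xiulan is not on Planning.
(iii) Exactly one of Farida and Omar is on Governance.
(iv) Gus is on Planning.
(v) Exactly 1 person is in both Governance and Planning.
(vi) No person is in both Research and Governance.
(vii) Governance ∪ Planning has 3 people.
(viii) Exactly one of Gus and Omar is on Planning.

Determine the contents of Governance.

Governance = {Farida}

From (ii): Xiulan ∉ Planning.
From (iv): Gus ∈ Planning.
(viii) (exactly one): Omar ∉ Planning.
Suppose Xiulan ∈ Governance: no assignment then satisfies all the clues, so Xiulan ∉ Governance.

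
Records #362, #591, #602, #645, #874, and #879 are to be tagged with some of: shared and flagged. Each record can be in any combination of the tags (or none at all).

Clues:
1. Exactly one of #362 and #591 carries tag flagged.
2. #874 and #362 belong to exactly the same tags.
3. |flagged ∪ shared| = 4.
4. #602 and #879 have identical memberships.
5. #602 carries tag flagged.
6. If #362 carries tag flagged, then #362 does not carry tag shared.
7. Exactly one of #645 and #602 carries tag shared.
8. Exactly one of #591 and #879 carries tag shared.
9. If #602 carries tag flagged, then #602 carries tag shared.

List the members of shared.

shared = {#602, #879}

From (5): #602 ∈ flagged.
(4): #879 matches #602: #879 ∈ flagged.
(9): #602 ∈ shared.
(4): #879 matches #602: #879 ∈ shared.
(7) (exactly one): #645 ∉ shared.
(8) (exactly one): #591 ∉ shared.
Suppose #362 ∈ shared: no assignment then satisfies all the clues, so #362 ∉ shared.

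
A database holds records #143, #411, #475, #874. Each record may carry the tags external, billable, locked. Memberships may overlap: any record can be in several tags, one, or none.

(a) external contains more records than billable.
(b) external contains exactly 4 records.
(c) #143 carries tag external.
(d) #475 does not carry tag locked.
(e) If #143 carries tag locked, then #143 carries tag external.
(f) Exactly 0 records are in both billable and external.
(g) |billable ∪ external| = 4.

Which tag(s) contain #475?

#475: external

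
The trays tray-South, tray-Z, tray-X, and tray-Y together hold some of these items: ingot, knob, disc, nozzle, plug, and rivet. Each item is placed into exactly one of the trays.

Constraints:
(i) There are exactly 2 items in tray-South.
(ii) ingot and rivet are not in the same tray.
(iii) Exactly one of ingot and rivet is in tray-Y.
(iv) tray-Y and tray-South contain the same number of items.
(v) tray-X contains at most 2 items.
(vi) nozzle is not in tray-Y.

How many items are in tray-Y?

2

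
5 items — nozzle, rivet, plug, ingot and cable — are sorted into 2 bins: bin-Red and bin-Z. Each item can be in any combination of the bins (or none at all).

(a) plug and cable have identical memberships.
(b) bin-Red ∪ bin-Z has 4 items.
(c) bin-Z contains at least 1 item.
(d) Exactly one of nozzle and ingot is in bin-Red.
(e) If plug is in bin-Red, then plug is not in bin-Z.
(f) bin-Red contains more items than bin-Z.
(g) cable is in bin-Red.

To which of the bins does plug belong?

plug: bin-Red

From (g): cable ∈ bin-Red.
(a): plug matches cable: plug ∈ bin-Red.
(e): plug ∉ bin-Z.
(a): cable matches plug: cable ∉ bin-Z.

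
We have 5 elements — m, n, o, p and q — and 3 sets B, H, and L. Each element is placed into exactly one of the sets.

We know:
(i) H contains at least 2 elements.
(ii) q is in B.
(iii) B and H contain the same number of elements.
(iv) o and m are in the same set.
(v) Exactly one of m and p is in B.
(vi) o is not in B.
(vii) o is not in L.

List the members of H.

H = {m, o}

From (ii): q ∈ B.
From (vi): o ∉ B.
From (vii): o ∉ L.
(iv): m matches o: m ∉ B.
(iv): m matches o: m ∉ L.
(v) (exactly one): p ∈ B.
Only one set left: m ∈ H.
Only one set left: o ∈ H.
Suppose n ∈ H: no assignment then satisfies all the clues, so n ∉ H.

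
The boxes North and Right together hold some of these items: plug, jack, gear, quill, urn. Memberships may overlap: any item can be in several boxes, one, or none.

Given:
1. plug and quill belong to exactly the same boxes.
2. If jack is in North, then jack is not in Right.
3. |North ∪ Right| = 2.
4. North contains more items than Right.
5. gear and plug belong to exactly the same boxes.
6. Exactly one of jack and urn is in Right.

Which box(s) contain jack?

jack: North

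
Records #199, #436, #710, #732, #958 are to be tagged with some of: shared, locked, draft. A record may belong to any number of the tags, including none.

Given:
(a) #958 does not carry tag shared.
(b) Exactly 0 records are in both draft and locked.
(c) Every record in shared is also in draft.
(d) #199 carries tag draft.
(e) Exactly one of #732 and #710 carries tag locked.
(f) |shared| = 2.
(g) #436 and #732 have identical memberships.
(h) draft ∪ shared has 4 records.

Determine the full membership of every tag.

shared = {#436, #732}; locked = {#710}; draft = {#199, #436, #732, #958}

From (a): #958 ∉ shared.
From (d): #199 ∈ draft.
Suppose #199 ∈ shared: no assignment then satisfies all the clues, so #199 ∉ shared.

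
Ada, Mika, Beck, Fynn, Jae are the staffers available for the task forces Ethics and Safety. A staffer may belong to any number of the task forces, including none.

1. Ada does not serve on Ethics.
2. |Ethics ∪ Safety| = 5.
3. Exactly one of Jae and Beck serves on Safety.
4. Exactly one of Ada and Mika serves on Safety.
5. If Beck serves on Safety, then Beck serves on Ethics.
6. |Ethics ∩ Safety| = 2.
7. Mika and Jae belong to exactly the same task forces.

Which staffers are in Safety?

Safety = {Ada, Beck, Fynn}

From (1): Ada ∉ Ethics.
Suppose Ada ∉ Safety: no assignment then satisfies all the clues, so Ada ∈ Safety.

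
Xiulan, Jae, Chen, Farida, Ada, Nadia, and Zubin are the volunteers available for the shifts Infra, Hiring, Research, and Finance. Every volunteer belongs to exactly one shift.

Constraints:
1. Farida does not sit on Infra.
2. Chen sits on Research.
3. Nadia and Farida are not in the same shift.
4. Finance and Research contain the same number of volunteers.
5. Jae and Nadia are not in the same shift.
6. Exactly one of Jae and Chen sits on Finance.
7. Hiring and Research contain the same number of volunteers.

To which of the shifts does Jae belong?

Jae: Finance

From (1): Farida ∉ Infra.
From (2): Chen ∈ Research.
(6) (exactly one): Jae ∈ Finance.
(5): Nadia ∉ Finance.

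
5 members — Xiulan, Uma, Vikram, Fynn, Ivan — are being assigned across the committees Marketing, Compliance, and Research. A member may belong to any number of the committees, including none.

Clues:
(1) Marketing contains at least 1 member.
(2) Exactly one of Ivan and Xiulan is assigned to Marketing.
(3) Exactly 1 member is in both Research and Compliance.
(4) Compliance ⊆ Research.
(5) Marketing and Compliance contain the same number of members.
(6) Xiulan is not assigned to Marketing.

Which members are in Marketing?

Marketing = {Ivan}

From (6): Xiulan ∉ Marketing.
(2) (exactly one): Ivan ∈ Marketing.
Suppose Uma ∈ Marketing: no assignment then satisfies all the clues, so Uma ∉ Marketing.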